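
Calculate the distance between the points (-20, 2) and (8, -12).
Using the distance formula: d = sqrt((x₂-x₁)² + (y₂-y₁)²)
dx = 8 - (-20) = 28
dy = (-12) - 2 = -14
d = sqrt(28² + (-14)²) = sqrt(784 + 196) = sqrt(980) = 31.30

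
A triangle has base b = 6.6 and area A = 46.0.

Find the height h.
A = ½bh  →  h = 2A/b
h = 2·46.0/6.6 = 13.94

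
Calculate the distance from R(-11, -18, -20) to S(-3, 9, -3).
d = √[(8)² + (27)² + (17)²] = √1082 = 32.89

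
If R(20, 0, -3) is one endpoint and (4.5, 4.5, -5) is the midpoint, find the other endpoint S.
S = (2×4.5 - 20, 2×4.5 - 0, 2×(-5) - (-3)) = (-11, 9, -7)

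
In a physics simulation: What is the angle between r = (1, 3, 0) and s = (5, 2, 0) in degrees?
r·s = 11, |r|² = 10, |s|² = 29
cos θ = 11/√290 ≈ 0.6459
θ ≈ 49.76°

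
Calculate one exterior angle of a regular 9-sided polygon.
Exterior angle of a regular n-gon = 360/n
Exterior angle = 360/9
Exterior angle = 40 degrees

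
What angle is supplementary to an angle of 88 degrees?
Supplementary angles sum to 180 degrees.
Other angle = 180 - 88
Other angle = 92 degrees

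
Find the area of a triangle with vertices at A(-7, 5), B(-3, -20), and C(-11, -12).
Using the coordinate formula: Area = (1/2)|x₁(y₂-y₃) + x₂(y₃-y₁) + x₃(y₁-y₂)|
Area = (1/2)|(-7)((-20)-(-12)) + (-3)((-12)-5) + (-11)(5-(-20))|
Area = (1/2)|(-7)*(-8) + (-3)*(-17) + (-11)*25|
Area = (1/2)|56 + 51 + (-275)|
Area = (1/2)*168 = 84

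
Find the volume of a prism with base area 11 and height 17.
Volume = base area * height
Volume = 11 * 17
Volume = 187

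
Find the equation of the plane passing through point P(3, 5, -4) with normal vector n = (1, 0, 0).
d = n·P = (1)(3) + (0)(5) + (0)(-4) = 3
Plane: x = 3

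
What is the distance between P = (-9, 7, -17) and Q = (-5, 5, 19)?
d = √[(4)² + (-2)² + (36)²] = √1316 = 36.28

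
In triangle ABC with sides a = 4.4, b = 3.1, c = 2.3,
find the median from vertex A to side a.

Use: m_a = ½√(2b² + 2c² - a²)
m_a = ½√(2·3.1² + 2·2.3² - 4.4²)
m_a = ½√(19.22 + 10.58 - 19.36) = ½√10.44 = 1.616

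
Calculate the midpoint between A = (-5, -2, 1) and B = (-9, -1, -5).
Midpoint = ((-5-9)/2, (-2-1)/2, (1-5)/2) = (-7, -1.5, -2)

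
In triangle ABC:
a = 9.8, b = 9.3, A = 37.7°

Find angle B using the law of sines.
sin(B)/b = sin(A)/a
sin(B) = b·sin(A)/a = 9.3·sin(37.7°)/9.8 = 0.580327
B = arcsin(0.580327) = 35.47°  (b ≤ a, so B ≤ A and the acute solution is unique)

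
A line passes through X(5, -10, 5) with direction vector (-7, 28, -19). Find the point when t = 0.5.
P(0.5) = (5 + (-7)(0.5), -10 + 28(0.5), 5 + (-19)(0.5)) = (1.5, 4, -4.5)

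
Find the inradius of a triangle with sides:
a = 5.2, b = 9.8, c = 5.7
s = (a+b+c)/2 = (5.2+9.8+5.7)/2 = 10.35
Area = √(s(s-a)(s-b)(s-c)) = √(10.35·5.15·0.55·4.65) = 11.6757
r = Area/s = 11.6757/10.35 = 1.128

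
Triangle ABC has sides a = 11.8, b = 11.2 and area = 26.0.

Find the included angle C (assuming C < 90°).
Area = ½ab·sin(C)  →  sin(C) = 2·Area/(ab)
sin(C) = 2·26.0/(11.8·11.2) = 0.393462
C = arcsin(0.393462) = 23.17°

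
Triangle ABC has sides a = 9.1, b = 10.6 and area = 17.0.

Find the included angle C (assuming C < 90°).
Area = ½ab·sin(C)  →  sin(C) = 2·Area/(ab)
sin(C) = 2·17.0/(9.1·10.6) = 0.352478
C = arcsin(0.352478) = 20.64°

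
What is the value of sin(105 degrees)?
sin(105 degrees) = 0.9659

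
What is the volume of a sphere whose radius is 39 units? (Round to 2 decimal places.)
Volume = (4/3) * pi * r³
Volume = (4/3) * pi * 39³
Volume = (4/3) * pi * 59319
Volume = 248474.85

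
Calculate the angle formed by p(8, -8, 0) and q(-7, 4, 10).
p·q = -88, |p|² = 128, |q|² = 165
cos θ = -88/√21120 ≈ -0.6055
θ ≈ 127.3°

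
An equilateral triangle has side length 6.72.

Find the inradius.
For an equilateral triangle, r = s/(2√3) where s is the side.
r = 6.72/(2√3) = 6.72/3.464102 = 1.94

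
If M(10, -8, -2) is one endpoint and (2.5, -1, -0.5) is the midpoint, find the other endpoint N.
N = (2×2.5 - 10, 2×(-1) - (-8), 2×(-0.5) - (-2)) = (-5, 6, 1)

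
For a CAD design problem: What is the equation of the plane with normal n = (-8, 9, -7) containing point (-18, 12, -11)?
d = n·P = (-8)(-18) + (9)(12) + (-7)(-11) = 329
Plane: -8x + 9y - 7z = 329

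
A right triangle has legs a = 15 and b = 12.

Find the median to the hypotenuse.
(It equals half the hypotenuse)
Hypotenuse c = √(15² + 12²) = √369 = 19.2094
Median to hypotenuse = c/2 = 9.605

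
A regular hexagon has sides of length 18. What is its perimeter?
Perimeter = number of sides * side length
Perimeter = 6 * 18
Perimeter = 108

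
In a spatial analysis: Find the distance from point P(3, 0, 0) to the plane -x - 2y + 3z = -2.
d = |(-1)(3) + (-2)(0) + 3(0) - (-2)| / √((-1)² + (-2)² + 3²) = 1/√14 = 0.2673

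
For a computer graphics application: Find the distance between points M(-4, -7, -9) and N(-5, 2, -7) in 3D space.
d = √[(-1)² + (9)² + (2)²] = √86 = 9.274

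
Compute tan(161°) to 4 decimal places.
tan(161 degrees) = -0.3443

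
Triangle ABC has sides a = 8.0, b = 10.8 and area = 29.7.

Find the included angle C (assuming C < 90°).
Area = ½ab·sin(C)  →  sin(C) = 2·Area/(ab)
sin(C) = 2·29.7/(8.0·10.8) = 0.687500
C = arcsin(0.687500) = 43.43°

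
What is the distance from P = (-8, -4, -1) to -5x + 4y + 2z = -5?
d = |(-5)(-8) + 4(-4) + 2(-1) - (-5)| / √((-5)² + 4² + 2²) = 27/√45 = 4.025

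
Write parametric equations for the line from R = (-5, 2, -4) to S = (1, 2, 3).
Direction vector d = S - R = (6, 0, 7)
x = -5 + 6t, y = 2, z = -4 + 7t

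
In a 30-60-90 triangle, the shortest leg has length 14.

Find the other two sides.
Long leg = 14√3 = 24.25, Hypotenuse = 28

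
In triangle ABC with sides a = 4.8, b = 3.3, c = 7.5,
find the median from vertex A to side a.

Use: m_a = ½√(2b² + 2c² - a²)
m_a = ½√(2·3.3² + 2·7.5² - 4.8²)
m_a = ½√(21.78 + 112.5 - 23.04) = ½√111.24 = 5.274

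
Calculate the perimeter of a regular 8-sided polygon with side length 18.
Perimeter = number of sides * side length
Perimeter = 8 * 18
Perimeter = 144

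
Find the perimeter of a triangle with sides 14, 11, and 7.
Perimeter = sum of all sides
Perimeter = 14 + 11 + 7
Perimeter = 32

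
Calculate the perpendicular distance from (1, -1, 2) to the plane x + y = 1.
d = |1(1) + 1(-1) + 0(2) - (1)| / √(1² + 1² + 0²) = 1/√2 = 0.7071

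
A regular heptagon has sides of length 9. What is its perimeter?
Perimeter = number of sides * side length
Perimeter = 7 * 9
Perimeter = 63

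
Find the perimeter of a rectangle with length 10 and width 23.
Perimeter = 2 * (length + width)
Perimeter = 2 * (10 + 23)
Perimeter = 2 * 33
Perimeter = 66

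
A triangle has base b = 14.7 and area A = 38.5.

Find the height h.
A = ½bh  →  h = 2A/b
h = 2·38.5/14.7 = 5.238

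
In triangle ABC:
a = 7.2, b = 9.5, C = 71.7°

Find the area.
Using A = ½ab·sin(C):
A = ½·7.2·9.5·sin(71.7°) = ½·68.4·0.949425 = 32.47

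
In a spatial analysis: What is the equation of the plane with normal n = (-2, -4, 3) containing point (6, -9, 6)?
d = n·P = (-2)(6) + (-4)(-9) + (3)(6) = 42
Plane: -2x - 4y + 3z = 42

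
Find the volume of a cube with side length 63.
Volume = s³
Volume = 63³
Volume = 250047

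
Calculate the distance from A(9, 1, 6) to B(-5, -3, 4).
d = √[(-14)² + (-4)² + (-2)²] = √216 = 14.7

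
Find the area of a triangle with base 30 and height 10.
Area = (1/2) * base * height
Area = (1/2) * 30 * 10
Area = 150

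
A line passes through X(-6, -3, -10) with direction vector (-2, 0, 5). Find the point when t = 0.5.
P(0.5) = (-6 + (-2)(0.5), -3 + 0(0.5), -10 + 5(0.5)) = (-7, -3, -7.5)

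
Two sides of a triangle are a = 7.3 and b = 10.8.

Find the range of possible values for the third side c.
By the triangle inequality: |a - b| < c < a + b
|7.3 - 10.8| < c < 7.3 + 10.8
3.5 < c < 18.1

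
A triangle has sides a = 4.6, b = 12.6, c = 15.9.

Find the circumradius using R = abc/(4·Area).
s = (a+b+c)/2 = 16.55
Area = √(s(s-a)(s-b)(s-c)) = √(16.55·11.95·3.95·0.65) = 22.534
R = abc/(4·Area) = (4.6·12.6·15.9)/(4·22.534) = 921.564/90.136 = 10.22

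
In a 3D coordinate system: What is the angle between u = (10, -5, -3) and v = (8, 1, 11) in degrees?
u·v = 42, |u|² = 134, |v|² = 186
cos θ = 42/√24924 ≈ 0.266
θ ≈ 74.57°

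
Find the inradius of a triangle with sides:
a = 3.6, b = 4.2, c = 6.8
s = (a+b+c)/2 = (3.6+4.2+6.8)/2 = 7.3
Area = √(s(s-a)(s-b)(s-c)) = √(7.3·3.7·3.1·0.5) = 6.47036
r = Area/s = 6.47036/7.3 = 0.8864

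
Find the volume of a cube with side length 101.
Volume = s³
Volume = 101³
Volume = 1030301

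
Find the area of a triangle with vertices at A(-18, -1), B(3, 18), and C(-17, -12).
Using the coordinate formula: Area = (1/2)|x₁(y₂-y₃) + x₂(y₃-y₁) + x₃(y₁-y₂)|
Area = (1/2)|(-18)(18-(-12)) + 3((-12)-(-1)) + (-17)((-1)-18)|
Area = (1/2)|(-18)*30 + 3*(-11) + (-17)*(-19)|
Area = (1/2)|(-540) + (-33) + 323|
Area = (1/2)*250 = 125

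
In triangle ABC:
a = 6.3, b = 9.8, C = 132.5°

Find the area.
Using A = ½ab·sin(C):
A = ½·6.3·9.8·sin(132.5°) = ½·61.74·0.737277 = 22.76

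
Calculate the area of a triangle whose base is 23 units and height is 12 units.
Area = (1/2) * base * height
Area = (1/2) * 23 * 12
Area = 138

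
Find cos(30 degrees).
cos(30 degrees) = sqrt(3)/2
Decimal approximation: 0.866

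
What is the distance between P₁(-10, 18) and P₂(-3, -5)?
Using the distance formula: d = sqrt((x₂-x₁)² + (y₂-y₁)²)
dx = (-3) - (-10) = 7
dy = (-5) - 18 = -23
d = sqrt(7² + (-23)²) = sqrt(49 + 529) = sqrt(578) = 24.04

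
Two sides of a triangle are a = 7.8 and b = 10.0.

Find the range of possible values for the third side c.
By the triangle inequality: |a - b| < c < a + b
|7.8 - 10.0| < c < 7.8 + 10.0
2.2 < c < 17.8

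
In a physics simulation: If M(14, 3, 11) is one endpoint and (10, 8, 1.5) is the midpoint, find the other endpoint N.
N = (2×10 - 14, 2×8 - 3, 2×1.5 - 11) = (6, 13, -8)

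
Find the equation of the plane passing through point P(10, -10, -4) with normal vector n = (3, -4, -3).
d = n·P = (3)(10) + (-4)(-10) + (-3)(-4) = 82
Plane: 3x - 4y - 3z = 82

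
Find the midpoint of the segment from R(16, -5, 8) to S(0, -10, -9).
Midpoint = ((16+0)/2, (-5-10)/2, (8-9)/2) = (8, -7.5, -0.5)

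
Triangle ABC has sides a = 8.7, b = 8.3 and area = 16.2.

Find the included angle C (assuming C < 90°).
Area = ½ab·sin(C)  →  sin(C) = 2·Area/(ab)
sin(C) = 2·16.2/(8.7·8.3) = 0.448691
C = arcsin(0.448691) = 26.66°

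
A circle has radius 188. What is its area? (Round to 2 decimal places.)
Area = pi * r²
Area = pi * 188²
Area = pi * 35344
Area = 111036.45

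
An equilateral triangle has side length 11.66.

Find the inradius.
For an equilateral triangle, r = s/(2√3) where s is the side.
r = 11.66/(2√3) = 11.66/3.464102 = 3.366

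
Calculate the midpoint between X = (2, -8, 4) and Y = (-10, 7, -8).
Midpoint = ((2-10)/2, (-8+7)/2, (4-8)/2) = (-4, -0.5, -2)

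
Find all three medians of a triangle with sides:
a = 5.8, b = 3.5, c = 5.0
Using m_x = ½√(2y² + 2z² - x²):
m_a = ½√(2·3.5² + 2·5.0² - 5.8²) = ½√40.86 = 3.196
m_b = ½√(2·5.8² + 2·5.0² - 3.5²) = ½√105.03 = 5.124
m_c = ½√(2·5.8² + 2·3.5² - 5.0²) = ½√66.78 = 4.086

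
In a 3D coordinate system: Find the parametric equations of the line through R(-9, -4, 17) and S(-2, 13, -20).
Direction vector d = S - R = (7, 17, -37)
x = -9 + 7t, y = -4 + 17t, z = 17 - 37t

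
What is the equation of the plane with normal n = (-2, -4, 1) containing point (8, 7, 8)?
d = n·P = (-2)(8) + (-4)(7) + (1)(8) = -36
Plane: -2x - 4y + z = -36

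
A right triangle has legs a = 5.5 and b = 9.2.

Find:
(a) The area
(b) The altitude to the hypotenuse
(a) Area = ½ab = ½·5.5·9.2 = 25.3
(b) Hypotenuse c = √(5.5² + 9.2²) = √114.89 = 10.7187
    Area = ½·c·h_c  →  h_c = 2·Area/c = 2·25.3/10.7187 = 4.721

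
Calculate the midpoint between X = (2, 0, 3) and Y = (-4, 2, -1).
Midpoint = ((2-4)/2, (0+2)/2, (3-1)/2) = (-1, 1, 1)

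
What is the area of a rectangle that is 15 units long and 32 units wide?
Area = length * width
Area = 15 * 32
Area = 480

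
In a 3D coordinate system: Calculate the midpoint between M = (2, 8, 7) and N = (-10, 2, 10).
Midpoint = ((2-10)/2, (8+2)/2, (7+10)/2) = (-4, 5, 8.5)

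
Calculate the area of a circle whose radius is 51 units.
Area = pi * r²
Area = pi * 51²
Area = pi * 2601
Area = 8171.28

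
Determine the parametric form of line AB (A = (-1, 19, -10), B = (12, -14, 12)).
Direction vector d = B - A = (13, -33, 22)
x = -1 + 13t, y = 19 - 33t, z = -10 + 22t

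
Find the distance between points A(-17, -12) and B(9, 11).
Using the distance formula: d = sqrt((x₂-x₁)² + (y₂-y₁)²)
dx = 9 - (-17) = 26
dy = 11 - (-12) = 23
d = sqrt(26² + 23²) = sqrt(676 + 529) = sqrt(1205) = 34.71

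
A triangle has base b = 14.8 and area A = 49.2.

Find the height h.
A = ½bh  →  h = 2A/b
h = 2·49.2/14.8 = 6.649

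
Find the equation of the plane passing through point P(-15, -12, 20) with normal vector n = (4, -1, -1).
d = n·P = (4)(-15) + (-1)(-12) + (-1)(20) = -68
Plane: 4x - y - z = -68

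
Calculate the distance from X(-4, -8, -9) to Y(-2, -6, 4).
d = √[(2)² + (2)² + (13)²] = √177 = 13.3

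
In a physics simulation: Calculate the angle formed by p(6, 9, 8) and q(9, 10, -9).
p·q = 72, |p|² = 181, |q|² = 262
cos θ = 72/√47422 ≈ 0.3306
θ ≈ 70.69°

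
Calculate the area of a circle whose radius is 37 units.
Area = pi * r²
Area = pi * 37²
Area = pi * 1369
Area = 4300.84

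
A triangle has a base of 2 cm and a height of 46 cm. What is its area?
Area = (1/2) * base * height
Area = (1/2) * 2 * 46
Area = 46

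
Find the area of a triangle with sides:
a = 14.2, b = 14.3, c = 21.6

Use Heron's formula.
s = (a+b+c)/2 = (14.2+14.3+21.6)/2 = 25.05
A = √(s(s-a)(s-b)(s-c)) = √(25.05·10.85·10.75·3.45)
A = √10080.1 = 100.4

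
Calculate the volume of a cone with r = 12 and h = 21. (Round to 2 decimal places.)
Volume = (1/3) * pi * r² * h
Volume = (1/3) * pi * 12² * 21
Volume = (1/3) * pi * 144 * 21
Volume = (1/3) * pi * 3024
Volume = 3166.73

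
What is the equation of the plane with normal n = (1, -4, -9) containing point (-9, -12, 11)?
d = n·P = (1)(-9) + (-4)(-12) + (-9)(11) = -60
Plane: x - 4y - 9z = -60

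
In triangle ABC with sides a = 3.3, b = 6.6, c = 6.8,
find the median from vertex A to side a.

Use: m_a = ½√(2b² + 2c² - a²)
m_a = ½√(2·6.6² + 2·6.8² - 3.3²)
m_a = ½√(87.12 + 92.48 - 10.89) = ½√168.71 = 6.494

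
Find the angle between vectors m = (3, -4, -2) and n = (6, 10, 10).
m·n = -42, |m|² = 29, |n|² = 236
cos θ = -42/√6844 ≈ -0.5077
θ ≈ 120.5°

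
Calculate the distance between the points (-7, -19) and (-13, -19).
Using the distance formula: d = sqrt((x₂-x₁)² + (y₂-y₁)²)
dx = (-13) - (-7) = -6
dy = (-19) - (-19) = 0
d = sqrt((-6)² + 0²) = sqrt(36 + 0) = sqrt(36) = 6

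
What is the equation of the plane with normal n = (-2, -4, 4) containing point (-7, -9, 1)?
d = n·P = (-2)(-7) + (-4)(-9) + (4)(1) = 54
Plane: -2x - 4y + 4z = 54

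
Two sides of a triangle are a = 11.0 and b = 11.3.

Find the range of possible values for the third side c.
By the triangle inequality: |a - b| < c < a + b
|11.0 - 11.3| < c < 11.0 + 11.3
0.3 < c < 22.3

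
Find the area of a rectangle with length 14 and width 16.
Area = length * width
Area = 14 * 16
Area = 224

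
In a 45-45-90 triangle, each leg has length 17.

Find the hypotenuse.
Hypotenuse = 17√2 = 24.04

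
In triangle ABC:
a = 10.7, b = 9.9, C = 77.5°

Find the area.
Using A = ½ab·sin(C):
A = ½·10.7·9.9·sin(77.5°) = ½·105.93·0.976296 = 51.71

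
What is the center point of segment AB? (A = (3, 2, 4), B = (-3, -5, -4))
Midpoint = ((3-3)/2, (2-5)/2, (4-4)/2) = (0, -1.5, 0)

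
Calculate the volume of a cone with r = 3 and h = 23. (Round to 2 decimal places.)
Volume = (1/3) * pi * r² * h
Volume = (1/3) * pi * 3² * 23
Volume = (1/3) * pi * 9 * 23
Volume = (1/3) * pi * 207
Volume = 216.77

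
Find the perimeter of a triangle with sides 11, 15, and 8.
Perimeter = sum of all sides
Perimeter = 11 + 15 + 8
Perimeter = 34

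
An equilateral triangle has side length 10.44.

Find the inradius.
For an equilateral triangle, r = s/(2√3) where s is the side.
r = 10.44/(2√3) = 10.44/3.464102 = 3.014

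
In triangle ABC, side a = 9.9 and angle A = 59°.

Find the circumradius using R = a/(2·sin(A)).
R = a/(2·sin(A)) = 9.9/(2·sin(59°))
R = 9.9/(2·0.857167) = 9.9/1.714335 = 5.775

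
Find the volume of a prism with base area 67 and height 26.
Volume = base area * height
Volume = 67 * 26
Volume = 1742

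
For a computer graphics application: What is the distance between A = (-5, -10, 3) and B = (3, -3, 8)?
d = √[(8)² + (7)² + (5)²] = √138 = 11.75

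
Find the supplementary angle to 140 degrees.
Supplementary angles sum to 180 degrees.
Other angle = 180 - 140
Other angle = 40 degrees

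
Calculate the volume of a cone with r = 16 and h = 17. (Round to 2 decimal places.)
Volume = (1/3) * pi * r² * h
Volume = (1/3) * pi * 16² * 17
Volume = (1/3) * pi * 256 * 17
Volume = (1/3) * pi * 4352
Volume = 4557.40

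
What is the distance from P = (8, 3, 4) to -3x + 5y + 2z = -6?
d = |(-3)(8) + 5(3) + 2(4) - (-6)| / √((-3)² + 5² + 2²) = 5/√38 = 0.8111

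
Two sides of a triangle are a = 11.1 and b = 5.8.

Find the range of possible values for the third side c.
By the triangle inequality: |a - b| < c < a + b
|11.1 - 5.8| < c < 11.1 + 5.8
5.3 < c < 16.9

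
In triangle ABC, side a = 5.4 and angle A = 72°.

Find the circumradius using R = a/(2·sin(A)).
R = a/(2·sin(A)) = 5.4/(2·sin(72°))
R = 5.4/(2·0.951057) = 5.4/1.902113 = 2.839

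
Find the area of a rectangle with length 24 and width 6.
Area = length * width
Area = 24 * 6
Area = 144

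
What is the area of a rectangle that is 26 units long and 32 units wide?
Area = length * width
Area = 26 * 32
Area = 832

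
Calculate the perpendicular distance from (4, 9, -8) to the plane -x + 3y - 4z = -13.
d = |(-1)(4) + 3(9) + (-4)(-8) - (-13)| / √((-1)² + 3² + (-4)²) = 68/√26 = 13.34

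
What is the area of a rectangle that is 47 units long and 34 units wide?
Area = length * width
Area = 47 * 34
Area = 1598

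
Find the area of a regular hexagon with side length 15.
For a regular 6-gon with side length s = 15:
Apothem a = s / (2*tan(pi/6)) = 15 / (2*tan(pi/6)) ≈ 12.9904
Perimeter P = 6 * 15 = 90
Area = (1/2) * P * a = (1/2) * 90 * 12.9904 = 584.57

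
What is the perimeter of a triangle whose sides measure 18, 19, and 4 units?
Perimeter = sum of all sides
Perimeter = 18 + 19 + 4
Perimeter = 41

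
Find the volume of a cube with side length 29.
Volume = s³
Volume = 29³
Volume = 24389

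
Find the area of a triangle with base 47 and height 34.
Area = (1/2) * base * height
Area = (1/2) * 47 * 34
Area = 799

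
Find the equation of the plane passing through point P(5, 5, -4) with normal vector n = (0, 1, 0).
d = n·P = (0)(5) + (1)(5) + (0)(-4) = 5
Plane: y = 5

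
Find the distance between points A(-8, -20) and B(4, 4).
Using the distance formula: d = sqrt((x₂-x₁)² + (y₂-y₁)²)
dx = 4 - (-8) = 12
dy = 4 - (-20) = 24
d = sqrt(12² + 24²) = sqrt(144 + 576) = sqrt(720) = 26.83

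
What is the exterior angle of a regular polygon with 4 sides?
Exterior angle of a regular n-gon = 360/n
Exterior angle = 360/4
Exterior angle = 90 degrees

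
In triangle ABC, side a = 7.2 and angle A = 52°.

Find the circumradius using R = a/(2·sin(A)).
R = a/(2·sin(A)) = 7.2/(2·sin(52°))
R = 7.2/(2·0.788011) = 7.2/1.576022 = 4.568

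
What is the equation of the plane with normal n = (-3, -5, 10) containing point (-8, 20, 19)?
d = n·P = (-3)(-8) + (-5)(20) + (10)(19) = 114
Plane: -3x - 5y + 10z = 114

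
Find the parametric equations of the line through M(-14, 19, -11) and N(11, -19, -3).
Direction vector d = N - M = (25, -38, 8)
x = -14 + 25t, y = 19 - 38t, z = -11 + 8t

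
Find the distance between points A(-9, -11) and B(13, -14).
Using the distance formula: d = sqrt((x₂-x₁)² + (y₂-y₁)²)
dx = 13 - (-9) = 22
dy = (-14) - (-11) = -3
d = sqrt(22² + (-3)²) = sqrt(484 + 9) = sqrt(493) = 22.20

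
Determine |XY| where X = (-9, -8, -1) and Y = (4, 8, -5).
d = √[(13)² + (16)² + (-4)²] = √441 = 21.0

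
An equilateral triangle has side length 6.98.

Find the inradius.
For an equilateral triangle, r = s/(2√3) where s is the side.
r = 6.98/(2√3) = 6.98/3.464102 = 2.015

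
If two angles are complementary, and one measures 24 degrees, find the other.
Complementary angles sum to 90 degrees.
Other angle = 90 - 24
Other angle = 66 degrees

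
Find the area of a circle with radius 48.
Area = pi * r²
Area = pi * 48²
Area = pi * 2304
Area = 7238.23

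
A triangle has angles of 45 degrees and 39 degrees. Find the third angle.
Sum of angles in a triangle = 180 degrees
Third angle = 180 - 45 - 39
Third angle = 96 degrees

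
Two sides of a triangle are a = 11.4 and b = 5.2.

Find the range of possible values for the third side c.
By the triangle inequality: |a - b| < c < a + b
|11.4 - 5.2| < c < 11.4 + 5.2
6.2 < c < 16.6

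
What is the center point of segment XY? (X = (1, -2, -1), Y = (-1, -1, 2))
Midpoint = ((1-1)/2, (-2-1)/2, (-1+2)/2) = (0, -1.5, 0.5)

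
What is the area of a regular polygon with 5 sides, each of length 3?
For a regular 5-gon with side length s = 3:
Apothem a = s / (2*tan(pi/5)) = 3 / (2*tan(pi/5)) ≈ 2.0646
Perimeter P = 5 * 3 = 15
Area = (1/2) * P * a = (1/2) * 15 * 2.0646 = 15.48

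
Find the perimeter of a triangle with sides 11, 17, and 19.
Perimeter = sum of all sides
Perimeter = 11 + 17 + 19
Perimeter = 47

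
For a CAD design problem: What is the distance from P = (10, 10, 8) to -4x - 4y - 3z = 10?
d = |(-4)(10) + (-4)(10) + (-3)(8) - (10)| / √((-4)² + (-4)² + (-3)²) = 114/√41 = 17.8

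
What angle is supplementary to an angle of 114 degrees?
Supplementary angles sum to 180 degrees.
Other angle = 180 - 114
Other angle = 66 degrees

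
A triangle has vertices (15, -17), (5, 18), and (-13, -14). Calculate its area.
Using the coordinate formula: Area = (1/2)|x₁(y₂-y₃) + x₂(y₃-y₁) + x₃(y₁-y₂)|
Area = (1/2)|15(18-(-14)) + 5((-14)-(-17)) + (-13)((-17)-18)|
Area = (1/2)|15*32 + 5*3 + (-13)*(-35)|
Area = (1/2)|480 + 15 + 455|
Area = (1/2)*950 = 475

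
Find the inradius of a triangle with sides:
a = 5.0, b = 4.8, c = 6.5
s = (a+b+c)/2 = (5.0+4.8+6.5)/2 = 8.15
Area = √(s(s-a)(s-b)(s-c)) = √(8.15·3.15·3.35·1.65) = 11.9124
r = Area/s = 11.9124/8.15 = 1.462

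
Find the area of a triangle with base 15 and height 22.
Area = (1/2) * base * height
Area = (1/2) * 15 * 22
Area = 165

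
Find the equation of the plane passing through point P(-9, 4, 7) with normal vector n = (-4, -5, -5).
d = n·P = (-4)(-9) + (-5)(4) + (-5)(7) = -19
Plane: -4x - 5y - 5z = -19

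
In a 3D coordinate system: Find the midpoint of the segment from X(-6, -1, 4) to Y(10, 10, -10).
Midpoint = ((-6+10)/2, (-1+10)/2, (4-10)/2) = (2, 4.5, -3)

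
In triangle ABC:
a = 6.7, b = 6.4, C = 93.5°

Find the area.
Using A = ½ab·sin(C):
A = ½·6.7·6.4·sin(93.5°) = ½·42.88·0.998135 = 21.4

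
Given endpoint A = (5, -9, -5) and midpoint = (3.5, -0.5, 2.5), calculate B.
B = (2×3.5 - 5, 2×(-0.5) - (-9), 2×2.5 - (-5)) = (2, 8, 10)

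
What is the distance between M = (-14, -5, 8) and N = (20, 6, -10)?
d = √[(34)² + (11)² + (-18)²] = √1601 = 40.01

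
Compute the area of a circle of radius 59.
Area = pi * r²
Area = pi * 59²
Area = pi * 3481
Area = 10935.88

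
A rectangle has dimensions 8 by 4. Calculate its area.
Area = length * width
Area = 8 * 4
Area = 32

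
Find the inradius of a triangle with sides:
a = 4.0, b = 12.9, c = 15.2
s = (a+b+c)/2 = (4.0+12.9+15.2)/2 = 16.05
Area = √(s(s-a)(s-b)(s-c)) = √(16.05·12.05·3.15·0.85) = 22.756
r = Area/s = 22.756/16.05 = 1.418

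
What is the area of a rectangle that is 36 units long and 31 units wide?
Area = length * width
Area = 36 * 31
Area = 1116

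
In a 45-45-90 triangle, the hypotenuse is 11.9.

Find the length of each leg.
In a 45-45-90 triangle, hypotenuse = leg·√2  →  leg = hypotenuse/√2
leg = 11.9/√2 = 8.415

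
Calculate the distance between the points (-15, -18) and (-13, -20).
Using the distance formula: d = sqrt((x₂-x₁)² + (y₂-y₁)²)
dx = (-13) - (-15) = 2
dy = (-20) - (-18) = -2
d = sqrt(2² + (-2)²) = sqrt(4 + 4) = sqrt(8) = 2.83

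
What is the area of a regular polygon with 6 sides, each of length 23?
For a regular 6-gon with side length s = 23:
Apothem a = s / (2*tan(pi/6)) = 23 / (2*tan(pi/6)) ≈ 19.9186
Perimeter P = 6 * 23 = 138
Area = (1/2) * P * a = (1/2) * 138 * 19.9186 = 1374.38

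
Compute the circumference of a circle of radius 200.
Circumference = 2 * pi * r
Circumference = 2 * pi * 200
Circumference = 1256.64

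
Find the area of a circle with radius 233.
Area = pi * r²
Area = pi * 233²
Area = pi * 54289
Area = 170553.92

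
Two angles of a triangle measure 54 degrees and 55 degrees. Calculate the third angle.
Sum of angles in a triangle = 180 degrees
Third angle = 180 - 54 - 55
Third angle = 71 degrees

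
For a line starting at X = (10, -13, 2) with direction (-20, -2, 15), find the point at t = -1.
P(-1) = (10 + (-20)(-1), -13 + (-2)(-1), 2 + 15(-1)) = (30, -11, -13)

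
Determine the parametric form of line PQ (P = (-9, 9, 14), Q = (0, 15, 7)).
Direction vector d = Q - P = (9, 6, -7)
x = -9 + 9t, y = 9 + 6t, z = 14 - 7t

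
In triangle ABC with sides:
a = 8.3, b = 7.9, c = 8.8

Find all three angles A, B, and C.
By the law of cosines:
cos(A) = (b² + c² - a²)/(2bc) = 0.510357  →  A = 59.31°
cos(B) = (a² + c² - b²)/(2ac) = 0.574480  →  B = 54.94°
cos(C) = (a² + b² - c²)/(2ab) = 0.410706  →  C = 65.75°
Check: A + B + C = 180.0° ✓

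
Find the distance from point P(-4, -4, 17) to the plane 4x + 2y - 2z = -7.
d = |4(-4) + 2(-4) + (-2)(17) - (-7)| / √(4² + 2² + (-2)²) = 51/√24 = 10.41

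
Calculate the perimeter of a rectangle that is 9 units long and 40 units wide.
Perimeter = 2 * (length + width)
Perimeter = 2 * (9 + 40)
Perimeter = 2 * 49
Perimeter = 98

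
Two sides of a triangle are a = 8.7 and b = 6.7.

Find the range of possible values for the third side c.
By the triangle inequality: |a - b| < c < a + b
|8.7 - 6.7| < c < 8.7 + 6.7
2 < c < 15.4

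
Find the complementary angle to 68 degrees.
Complementary angles sum to 90 degrees.
Other angle = 90 - 68
Other angle = 22 degrees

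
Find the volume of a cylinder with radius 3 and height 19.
Volume = pi * r² * h
Volume = pi * 3² * 19
Volume = pi * 9 * 19
Volume = pi * 171
Volume = 537.21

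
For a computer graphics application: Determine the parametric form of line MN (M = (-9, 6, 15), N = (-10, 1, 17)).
Direction vector d = N - M = (-1, -5, 2)
x = -9 - t, y = 6 - 5t, z = 15 + 2t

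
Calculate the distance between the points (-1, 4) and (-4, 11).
Using the distance formula: d = sqrt((x₂-x₁)² + (y₂-y₁)²)
dx = (-4) - (-1) = -3
dy = 11 - 4 = 7
d = sqrt((-3)² + 7²) = sqrt(9 + 49) = sqrt(58) = 7.62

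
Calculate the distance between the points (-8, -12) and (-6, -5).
Using the distance formula: d = sqrt((x₂-x₁)² + (y₂-y₁)²)
dx = (-6) - (-8) = 2
dy = (-5) - (-12) = 7
d = sqrt(2² + 7²) = sqrt(4 + 49) = sqrt(53) = 7.28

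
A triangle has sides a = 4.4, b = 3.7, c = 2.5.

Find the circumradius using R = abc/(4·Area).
s = (a+b+c)/2 = 5.3
Area = √(s(s-a)(s-b)(s-c)) = √(5.3·0.9·1.6·2.8) = 4.62273
R = abc/(4·Area) = (4.4·3.7·2.5)/(4·4.62273) = 40.7/18.49092 = 2.201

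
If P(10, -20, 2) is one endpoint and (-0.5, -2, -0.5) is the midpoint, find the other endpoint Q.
Q = (2×(-0.5) - 10, 2×(-2) - (-20), 2×(-0.5) - 2) = (-11, 16, -3)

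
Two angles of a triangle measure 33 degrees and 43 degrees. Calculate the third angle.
Sum of angles in a triangle = 180 degrees
Third angle = 180 - 33 - 43
Third angle = 104 degrees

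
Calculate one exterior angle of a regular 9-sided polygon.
Exterior angle of a regular n-gon = 360/n
Exterior angle = 360/9
Exterior angle = 40 degrees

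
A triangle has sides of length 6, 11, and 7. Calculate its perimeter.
Perimeter = sum of all sides
Perimeter = 6 + 11 + 7
Perimeter = 24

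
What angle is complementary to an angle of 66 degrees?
Complementary angles sum to 90 degrees.
Other angle = 90 - 66
Other angle = 24 degrees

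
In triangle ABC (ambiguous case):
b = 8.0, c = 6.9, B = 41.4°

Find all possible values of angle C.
sin(C)/c = sin(B)/b  →  sin(C) = c·sin(B)/b = 6.9·sin(41.4°)/8.0 = 0.570381
C₁ = arcsin(0.570381) = 34.78°,  C₂ = 180° - C₁ = 145.22°
Check C₂: A = 180° - 41.4° - 145.22° = -6.62° ≤ 0, rejected
C = 34.78° (one solution)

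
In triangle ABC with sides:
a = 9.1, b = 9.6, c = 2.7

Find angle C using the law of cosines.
cos(C) = (a² + b² - c²)/(2ab)
cos(C) = (9.1² + 9.6² - 2.7²)/(2·9.1·9.6) = 167.68/174.72 = 0.959707
C = arccos(0.959707) = 16.32°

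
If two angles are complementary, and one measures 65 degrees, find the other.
Complementary angles sum to 90 degrees.
Other angle = 90 - 65
Other angle = 25 degrees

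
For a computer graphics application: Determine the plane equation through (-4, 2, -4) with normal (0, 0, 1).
d = n·P = (0)(-4) + (0)(2) + (1)(-4) = -4
Plane: z = -4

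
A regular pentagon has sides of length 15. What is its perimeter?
Perimeter = number of sides * side length
Perimeter = 5 * 15
Perimeter = 75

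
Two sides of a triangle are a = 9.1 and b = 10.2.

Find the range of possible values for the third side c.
By the triangle inequality: |a - b| < c < a + b
|9.1 - 10.2| < c < 9.1 + 10.2
1.1 < c < 19.3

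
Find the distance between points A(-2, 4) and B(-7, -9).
Using the distance formula: d = sqrt((x₂-x₁)² + (y₂-y₁)²)
dx = (-7) - (-2) = -5
dy = (-9) - 4 = -13
d = sqrt((-5)² + (-13)²) = sqrt(25 + 169) = sqrt(194) = 13.93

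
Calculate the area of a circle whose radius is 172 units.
Area = pi * r²
Area = pi * 172²
Area = pi * 29584
Area = 92940.88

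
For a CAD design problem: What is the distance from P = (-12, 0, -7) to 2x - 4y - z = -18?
d = |2(-12) + (-4)(0) + (-1)(-7) - (-18)| / √(2² + (-4)² + (-1)²) = 1/√21 = 0.2182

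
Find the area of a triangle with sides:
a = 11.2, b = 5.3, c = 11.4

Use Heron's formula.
s = (a+b+c)/2 = (11.2+5.3+11.4)/2 = 13.95
A = √(s(s-a)(s-b)(s-c)) = √(13.95·2.75·8.65·2.55)
A = √846.181 = 29.09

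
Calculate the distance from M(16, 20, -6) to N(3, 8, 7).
d = √[(-13)² + (-12)² + (13)²] = √482 = 21.95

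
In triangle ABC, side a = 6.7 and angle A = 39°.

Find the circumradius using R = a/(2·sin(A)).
R = a/(2·sin(A)) = 6.7/(2·sin(39°))
R = 6.7/(2·0.629320) = 6.7/1.258641 = 5.323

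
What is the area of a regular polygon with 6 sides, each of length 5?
For a regular 6-gon with side length s = 5:
Apothem a = s / (2*tan(pi/6)) = 5 / (2*tan(pi/6)) ≈ 4.3301
Perimeter P = 6 * 5 = 30
Area = (1/2) * P * a = (1/2) * 30 * 4.3301 = 64.95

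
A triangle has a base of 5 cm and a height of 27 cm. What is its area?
Area = (1/2) * base * height
Area = (1/2) * 5 * 27
Area = 67.50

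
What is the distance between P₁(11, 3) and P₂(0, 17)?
Using the distance formula: d = sqrt((x₂-x₁)² + (y₂-y₁)²)
dx = 0 - 11 = -11
dy = 17 - 3 = 14
d = sqrt((-11)² + 14²) = sqrt(121 + 196) = sqrt(317) = 17.80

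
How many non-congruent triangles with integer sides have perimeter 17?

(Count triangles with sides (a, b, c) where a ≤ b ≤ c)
With a ≤ b ≤ c and a + b + c = 17, the triangle inequality a + b > c gives c < 17/2, so c ≤ 8.
Iterate a from 1 to ⌊p/3⌋ = 5; for each a, b ranges from a to ⌊(p−a)/2⌋ with c = p − a − b, keeping only c ≥ b.
Triples: (1, 8, 8), (2, 7, 8), (3, 6, 8), …
Count = 8 triangles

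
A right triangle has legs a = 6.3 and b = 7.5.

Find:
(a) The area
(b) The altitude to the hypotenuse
(a) Area = ½ab = ½·6.3·7.5 = 23.625
(b) Hypotenuse c = √(6.3² + 7.5²) = √95.94 = 9.7949
    Area = ½·c·h_c  →  h_c = 2·Area/c = 2·23.625/9.7949 = 4.824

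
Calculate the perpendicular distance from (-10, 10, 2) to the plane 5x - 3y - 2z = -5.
d = |5(-10) + (-3)(10) + (-2)(2) - (-5)| / √(5² + (-3)² + (-2)²) = 79/√38 = 12.82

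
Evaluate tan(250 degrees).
tan(250 degrees) = 2.7475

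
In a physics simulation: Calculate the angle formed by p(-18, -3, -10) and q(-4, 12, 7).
p·q = -34, |p|² = 433, |q|² = 209
cos θ = -34/√90497 ≈ -0.113
θ ≈ 96.49°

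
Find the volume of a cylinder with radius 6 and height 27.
Volume = pi * r² * h
Volume = pi * 6² * 27
Volume = pi * 36 * 27
Volume = pi * 972
Volume = 3053.63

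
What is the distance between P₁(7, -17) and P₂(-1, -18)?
Using the distance formula: d = sqrt((x₂-x₁)² + (y₂-y₁)²)
dx = (-1) - 7 = -8
dy = (-18) - (-17) = -1
d = sqrt((-8)² + (-1)²) = sqrt(64 + 1) = sqrt(65) = 8.06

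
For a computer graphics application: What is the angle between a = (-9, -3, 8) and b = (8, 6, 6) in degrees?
a·b = -42, |a|² = 154, |b|² = 136
cos θ = -42/√20944 ≈ -0.2902
θ ≈ 106.9°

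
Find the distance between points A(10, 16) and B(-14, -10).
Using the distance formula: d = sqrt((x₂-x₁)² + (y₂-y₁)²)
dx = (-14) - 10 = -24
dy = (-10) - 16 = -26
d = sqrt((-24)² + (-26)²) = sqrt(576 + 676) = sqrt(1252) = 35.38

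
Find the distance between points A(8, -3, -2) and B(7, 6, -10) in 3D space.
d = √[(-1)² + (9)² + (-8)²] = √146 = 12.08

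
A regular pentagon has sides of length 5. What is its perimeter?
Perimeter = number of sides * side length
Perimeter = 5 * 5
Perimeter = 25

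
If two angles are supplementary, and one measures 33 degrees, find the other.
Supplementary angles sum to 180 degrees.
Other angle = 180 - 33
Other angle = 147 degrees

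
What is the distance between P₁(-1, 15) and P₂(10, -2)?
Using the distance formula: d = sqrt((x₂-x₁)² + (y₂-y₁)²)
dx = 10 - (-1) = 11
dy = (-2) - 15 = -17
d = sqrt(11² + (-17)²) = sqrt(121 + 289) = sqrt(410) = 20.25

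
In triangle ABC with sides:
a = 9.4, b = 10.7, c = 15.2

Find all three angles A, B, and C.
By the law of cosines:
cos(A) = (b² + c² - a²)/(2bc) = 0.790611  →  A = 37.76°
cos(B) = (a² + c² - b²)/(2ac) = 0.717070  →  B = 44.19°
cos(C) = (a² + b² - c²)/(2ab) = -0.140137  →  C = 98.06°
Check: A + B + C = 180.0° ✓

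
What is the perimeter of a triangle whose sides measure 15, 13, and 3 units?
Perimeter = sum of all sides
Perimeter = 15 + 13 + 3
Perimeter = 31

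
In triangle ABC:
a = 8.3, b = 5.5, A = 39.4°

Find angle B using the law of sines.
sin(B)/b = sin(A)/a
sin(B) = b·sin(A)/a = 5.5·sin(39.4°)/8.3 = 0.420605
B = arcsin(0.420605) = 24.87°  (b ≤ a, so B ≤ A and the acute solution is unique)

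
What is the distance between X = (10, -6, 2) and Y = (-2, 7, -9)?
d = √[(-12)² + (13)² + (-11)²] = √434 = 20.83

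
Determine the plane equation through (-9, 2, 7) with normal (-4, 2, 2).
d = n·P = (-4)(-9) + (2)(2) + (2)(7) = 54
Plane: -4x + 2y + 2z = 54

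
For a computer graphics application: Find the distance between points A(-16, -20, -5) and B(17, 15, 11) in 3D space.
d = √[(33)² + (35)² + (16)²] = √2570 = 50.7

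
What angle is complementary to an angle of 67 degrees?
Complementary angles sum to 90 degrees.
Other angle = 90 - 67
Other angle = 23 degrees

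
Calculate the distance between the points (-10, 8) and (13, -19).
Using the distance formula: d = sqrt((x₂-x₁)² + (y₂-y₁)²)
dx = 13 - (-10) = 23
dy = (-19) - 8 = -27
d = sqrt(23² + (-27)²) = sqrt(529 + 729) = sqrt(1258) = 35.47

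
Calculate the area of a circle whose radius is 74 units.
Area = pi * r²
Area = pi * 74²
Area = pi * 5476
Area = 17203.36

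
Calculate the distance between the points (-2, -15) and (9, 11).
Using the distance formula: d = sqrt((x₂-x₁)² + (y₂-y₁)²)
dx = 9 - (-2) = 11
dy = 11 - (-15) = 26
d = sqrt(11² + 26²) = sqrt(121 + 676) = sqrt(797) = 28.23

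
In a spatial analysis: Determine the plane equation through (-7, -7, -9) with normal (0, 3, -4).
d = n·P = (0)(-7) + (3)(-7) + (-4)(-9) = 15
Plane: 3y - 4z = 15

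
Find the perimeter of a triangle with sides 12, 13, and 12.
Perimeter = sum of all sides
Perimeter = 12 + 13 + 12
Perimeter = 37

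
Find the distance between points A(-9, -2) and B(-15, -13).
Using the distance formula: d = sqrt((x₂-x₁)² + (y₂-y₁)²)
dx = (-15) - (-9) = -6
dy = (-13) - (-2) = -11
d = sqrt((-6)² + (-11)²) = sqrt(36 + 121) = sqrt(157) = 12.53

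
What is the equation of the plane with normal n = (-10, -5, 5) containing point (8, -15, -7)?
d = n·P = (-10)(8) + (-5)(-15) + (5)(-7) = -40
Plane: -10x - 5y + 5z = -40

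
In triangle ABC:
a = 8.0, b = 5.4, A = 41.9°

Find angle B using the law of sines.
sin(B)/b = sin(A)/a
sin(B) = b·sin(A)/a = 5.4·sin(41.9°)/8.0 = 0.450787
B = arcsin(0.450787) = 26.79°  (b ≤ a, so B ≤ A and the acute solution is unique)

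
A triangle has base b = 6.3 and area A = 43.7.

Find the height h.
A = ½bh  →  h = 2A/b
h = 2·43.7/6.3 = 13.87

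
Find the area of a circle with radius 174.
Area = pi * r²
Area = pi * 174²
Area = pi * 30276
Area = 95114.86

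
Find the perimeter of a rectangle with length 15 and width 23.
Perimeter = 2 * (length + width)
Perimeter = 2 * (15 + 23)
Perimeter = 2 * 38
Perimeter = 76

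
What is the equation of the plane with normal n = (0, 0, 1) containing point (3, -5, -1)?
d = n·P = (0)(3) + (0)(-5) + (1)(-1) = -1
Plane: z = -1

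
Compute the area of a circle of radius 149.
Area = pi * r²
Area = pi * 149²
Area = pi * 22201
Area = 69746.50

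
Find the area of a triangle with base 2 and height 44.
Area = (1/2) * base * height
Area = (1/2) * 2 * 44
Area = 44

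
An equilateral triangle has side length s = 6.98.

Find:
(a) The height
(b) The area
(a) Height h = s·√3/2 = 6.98·√3/2 = 6.045
(b) Area = (√3/4)·s² = (√3/4)·6.98² = (√3/4)·48.7204 = 21.1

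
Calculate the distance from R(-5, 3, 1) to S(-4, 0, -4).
d = √[(1)² + (-3)² + (-5)²] = √35 = 5.916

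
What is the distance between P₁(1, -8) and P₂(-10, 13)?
Using the distance formula: d = sqrt((x₂-x₁)² + (y₂-y₁)²)
dx = (-10) - 1 = -11
dy = 13 - (-8) = 21
d = sqrt((-11)² + 21²) = sqrt(121 + 441) = sqrt(562) = 23.71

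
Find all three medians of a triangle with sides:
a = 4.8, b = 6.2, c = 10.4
Using m_x = ½√(2y² + 2z² - x²):
m_a = ½√(2·6.2² + 2·10.4² - 4.8²) = ½√270.16 = 8.218
m_b = ½√(2·4.8² + 2·10.4² - 6.2²) = ½√223.96 = 7.483
m_c = ½√(2·4.8² + 2·6.2² - 10.4²) = ½√14.8 = 1.924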